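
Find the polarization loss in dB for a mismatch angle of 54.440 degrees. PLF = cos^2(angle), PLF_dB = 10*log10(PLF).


PLF_linear = cos^2(54.440 deg) = 0.3382064
PLF_dB = 10 * log10(0.3382064) = -4.708 dB

-4.708 dB


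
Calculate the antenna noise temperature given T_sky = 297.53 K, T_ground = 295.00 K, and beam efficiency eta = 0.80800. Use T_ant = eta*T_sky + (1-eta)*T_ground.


T_ant = 0.80800 * 297.53 + (1 - 0.80800) * 295.00 = 297.0 K

297.0 K


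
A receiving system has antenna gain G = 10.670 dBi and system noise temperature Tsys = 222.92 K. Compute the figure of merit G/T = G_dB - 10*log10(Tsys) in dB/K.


G/T = 10.670 - 10*log10(222.92) = 10.670 - 23.48149 = -12.81 dB/K

-12.81 dB/K


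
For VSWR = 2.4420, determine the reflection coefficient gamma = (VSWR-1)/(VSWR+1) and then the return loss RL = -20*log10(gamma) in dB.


gamma = (2.4420 - 1) / (2.4420 + 1) = 0.4189425
RL = -20 * log10(0.4189425) = 7.557 dB

7.557 dB


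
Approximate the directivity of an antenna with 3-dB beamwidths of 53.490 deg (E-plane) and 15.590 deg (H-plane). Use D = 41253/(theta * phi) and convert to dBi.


D_linear = 41253 / (53.490 * 15.590) = 49.46942
D_dBi = 10 * log10(49.46942) = 16.94 dBi

16.94 dBi


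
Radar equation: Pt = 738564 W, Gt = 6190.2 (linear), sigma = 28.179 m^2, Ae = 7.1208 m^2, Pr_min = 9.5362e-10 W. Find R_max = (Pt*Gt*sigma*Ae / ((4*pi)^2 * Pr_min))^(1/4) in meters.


R^4 = 738564*6190.2*28.179*7.1208 / ((4*pi)^2 * 9.5362e-10) = 6.091891e+18
R_max = 6.091891e+18^0.25 = 49681 m

49681 m


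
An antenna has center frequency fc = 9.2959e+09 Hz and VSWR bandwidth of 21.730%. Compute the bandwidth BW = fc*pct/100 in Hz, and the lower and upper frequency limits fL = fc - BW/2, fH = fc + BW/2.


BW = 9.2959e+09 * 21.730/100 = 2.019999e+09 Hz
fL = 9.2959e+09 - 2.019999e+09/2 = 8.286e+09 Hz
fH = 9.2959e+09 + 2.019999e+09/2 = 1.031e+10 Hz

BW=2.020e+09 Hz, fL=8.286e+09 Hz, fH=1.031e+10 Hz


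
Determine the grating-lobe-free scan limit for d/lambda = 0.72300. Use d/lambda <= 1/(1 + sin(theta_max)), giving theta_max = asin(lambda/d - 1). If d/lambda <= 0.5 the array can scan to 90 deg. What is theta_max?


lambda/d - 1 = 1/0.72300 - 1 = 0.3831259
theta_max = asin(0.3831259) = 22.53 deg

22.53 deg


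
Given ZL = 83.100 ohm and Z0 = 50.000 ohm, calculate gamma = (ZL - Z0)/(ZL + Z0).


gamma = (83.100 - 50.000) / (83.100 + 50.000) = 0.2487

0.2487


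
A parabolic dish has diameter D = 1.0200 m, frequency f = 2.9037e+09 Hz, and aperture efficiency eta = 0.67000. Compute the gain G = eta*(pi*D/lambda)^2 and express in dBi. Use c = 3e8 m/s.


lambda = c / f = 3.0000e+08 / 2.9037e+09 = 0.1033165 m
G_linear = 0.67000 * (pi * 1.0200 / 0.1033165)^2 = 644.5187
G_dBi = 10 * log10(644.5187) = 28.09 dBi

28.09 dBi


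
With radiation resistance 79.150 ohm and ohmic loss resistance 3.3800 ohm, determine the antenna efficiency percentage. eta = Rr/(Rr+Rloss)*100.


eta = 79.150 / (79.150 + 3.3800) * 100 = 95.90%

95.90%


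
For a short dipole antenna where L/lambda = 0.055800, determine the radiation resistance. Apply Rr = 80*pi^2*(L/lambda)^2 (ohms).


Rr = 80 * pi^2 * (0.055800)^2 = 80 * 9.869604 * 3.113640e-03 = 2.458 ohm

2.458 ohm


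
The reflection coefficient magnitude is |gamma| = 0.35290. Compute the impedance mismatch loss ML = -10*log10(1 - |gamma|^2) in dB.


ML = -10 * log10(1 - 0.35290^2) = -10 * log10(0.87546159) = 0.5776 dB

0.5776 dB


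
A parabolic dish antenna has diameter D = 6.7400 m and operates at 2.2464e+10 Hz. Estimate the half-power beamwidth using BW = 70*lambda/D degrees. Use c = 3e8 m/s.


lambda = c / f = 3.0000e+08 / 2.2464e+10 = 0.01335470 m
BW = 70 * 0.01335470 / 6.7400 = 0.1387 deg

0.1387 deg


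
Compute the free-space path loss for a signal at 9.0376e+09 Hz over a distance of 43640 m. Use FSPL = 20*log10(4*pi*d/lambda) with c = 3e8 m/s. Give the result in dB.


lambda = c / f = 3.0000e+08 / 9.0376e+09 = 0.03319465 m
FSPL = 20 * log10(4*pi*43640/0.03319465) = 144.4 dB

144.4 dB


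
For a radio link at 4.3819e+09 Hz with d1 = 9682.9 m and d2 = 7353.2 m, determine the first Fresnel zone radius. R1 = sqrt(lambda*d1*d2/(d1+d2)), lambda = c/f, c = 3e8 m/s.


lambda = c / f = 3.0000e+08 / 4.3819e+09 = 0.06846345 m
R1 = sqrt(0.06846345 * 9682.9 * 7353.2 / (9682.9 + 7353.2)) = 16.92 m

16.92 m


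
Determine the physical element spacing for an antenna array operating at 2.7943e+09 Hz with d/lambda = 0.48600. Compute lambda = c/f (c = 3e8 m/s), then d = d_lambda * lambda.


lambda = c / f = 3.0000e+08 / 2.7943e+09 = 0.1073614 m
d = 0.48600 * 0.1073614 = 0.05218 m

0.05218 m


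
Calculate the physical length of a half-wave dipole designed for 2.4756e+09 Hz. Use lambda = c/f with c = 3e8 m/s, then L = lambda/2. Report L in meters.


lambda = c / f = 3.0000e+08 / 2.4756e+09 = 0.1211827 m
L = lambda / 2 = 0.1211827 / 2 = 0.06059 m

0.06059 m


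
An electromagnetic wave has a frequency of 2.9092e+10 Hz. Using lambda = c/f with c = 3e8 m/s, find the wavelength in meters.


lambda = c / f = 3.0000e+08 / 2.9092e+10 = 0.01031 m

0.01031 m


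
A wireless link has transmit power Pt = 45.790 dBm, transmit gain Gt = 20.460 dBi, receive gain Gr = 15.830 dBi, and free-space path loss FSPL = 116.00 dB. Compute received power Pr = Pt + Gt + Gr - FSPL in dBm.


Pr = 45.790 + 20.460 + 15.830 - 116.00 = -33.92 dBm

-33.92 dBm


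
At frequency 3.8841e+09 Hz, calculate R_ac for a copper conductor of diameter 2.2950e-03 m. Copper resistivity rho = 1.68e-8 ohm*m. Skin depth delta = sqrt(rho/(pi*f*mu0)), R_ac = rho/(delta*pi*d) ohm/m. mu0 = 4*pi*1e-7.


delta = sqrt(1.68e-8 / (pi * 3.8841e+09 * 4*pi*1e-7)) = 1.046718e-06 m
R_ac = 1.68e-8 / (1.046718e-06 * pi * 2.2950e-03) = 2.226 ohm/m

2.226 ohm/m


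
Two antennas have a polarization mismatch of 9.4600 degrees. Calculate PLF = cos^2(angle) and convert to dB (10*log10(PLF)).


PLF_linear = cos^2(9.4600 deg) = 0.9729861
PLF_dB = 10 * log10(0.9729861) = -0.1189 dB

-0.1189 dB


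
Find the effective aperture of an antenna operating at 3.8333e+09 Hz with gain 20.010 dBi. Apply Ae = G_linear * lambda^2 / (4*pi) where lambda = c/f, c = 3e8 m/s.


lambda = c / f = 3.0000e+08 / 3.8333e+09 = 0.07826155 m
G_linear = 10^(20.010/10) = 100.2305
Ae = G_linear * lambda^2 / (4*pi) = 100.2305 * 0.07826155^2 / (4*pi) = 0.04885 m^2

0.04885 m^2


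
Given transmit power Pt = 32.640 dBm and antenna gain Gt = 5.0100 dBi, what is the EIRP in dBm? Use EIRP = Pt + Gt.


EIRP = Pt + Gt = 32.640 + 5.0100 = 37.65 dBm

37.65 dBm


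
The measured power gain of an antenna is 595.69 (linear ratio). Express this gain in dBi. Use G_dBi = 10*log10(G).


G_dBi = 10 * log10(595.69) = 27.75 dBi

27.75 dBi


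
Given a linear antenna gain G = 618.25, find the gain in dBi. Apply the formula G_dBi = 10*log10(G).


G_dBi = 10 * log10(618.25) = 27.91 dBi

27.91 dBi


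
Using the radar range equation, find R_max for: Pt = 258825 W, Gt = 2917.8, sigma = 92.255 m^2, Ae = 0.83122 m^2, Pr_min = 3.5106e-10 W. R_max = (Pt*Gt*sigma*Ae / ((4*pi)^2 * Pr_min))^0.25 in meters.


R^4 = 258825*2917.8*92.255*0.83122 / ((4*pi)^2 * 3.5106e-10) = 1.044640e+18
R_max = 1.044640e+18^0.25 = 31970 m

31970 m


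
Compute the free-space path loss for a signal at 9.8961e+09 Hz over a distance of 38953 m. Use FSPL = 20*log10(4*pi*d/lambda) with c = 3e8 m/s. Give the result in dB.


lambda = c / f = 3.0000e+08 / 9.8961e+09 = 0.03031497 m
FSPL = 20 * log10(4*pi*38953/0.03031497) = 144.2 dB

144.2 dB


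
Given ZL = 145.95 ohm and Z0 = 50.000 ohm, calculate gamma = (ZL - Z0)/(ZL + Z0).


gamma = (145.95 - 50.000) / (145.95 + 50.000) = 0.4897

0.4897


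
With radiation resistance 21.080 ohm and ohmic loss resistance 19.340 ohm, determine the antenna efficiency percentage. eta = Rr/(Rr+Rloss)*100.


eta = 21.080 / (21.080 + 19.340) * 100 = 52.15%

52.15%


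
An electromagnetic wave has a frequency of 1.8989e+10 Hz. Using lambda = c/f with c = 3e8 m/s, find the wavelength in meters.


lambda = c / f = 3.0000e+08 / 1.8989e+10 = 0.01580 m

0.01580 m


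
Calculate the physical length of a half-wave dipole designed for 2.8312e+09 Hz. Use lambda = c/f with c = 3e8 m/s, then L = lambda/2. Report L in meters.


lambda = c / f = 3.0000e+08 / 2.8312e+09 = 0.1059621 m
L = lambda / 2 = 0.1059621 / 2 = 0.05298 m

0.05298 m


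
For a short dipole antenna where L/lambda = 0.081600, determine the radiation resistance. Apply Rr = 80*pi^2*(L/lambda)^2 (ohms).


Rr = 80 * pi^2 * (0.081600)^2 = 80 * 9.869604 * 6.658560e-03 = 5.257 ohm

5.257 ohm


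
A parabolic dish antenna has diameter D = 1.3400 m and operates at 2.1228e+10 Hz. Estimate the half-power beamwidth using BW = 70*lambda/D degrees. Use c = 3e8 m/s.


lambda = c / f = 3.0000e+08 / 2.1228e+10 = 0.01413228 m
BW = 70 * 0.01413228 / 1.3400 = 0.7383 deg

0.7383 deg


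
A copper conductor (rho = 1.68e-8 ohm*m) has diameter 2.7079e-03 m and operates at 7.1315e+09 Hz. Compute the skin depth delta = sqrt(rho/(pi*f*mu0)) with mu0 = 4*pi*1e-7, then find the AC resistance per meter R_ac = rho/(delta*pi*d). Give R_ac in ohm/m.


delta = sqrt(1.68e-8 / (pi * 7.1315e+09 * 4*pi*1e-7)) = 7.724748e-07 m
R_ac = 1.68e-8 / (7.724748e-07 * pi * 2.7079e-03) = 2.556 ohm/m

2.556 ohm/m


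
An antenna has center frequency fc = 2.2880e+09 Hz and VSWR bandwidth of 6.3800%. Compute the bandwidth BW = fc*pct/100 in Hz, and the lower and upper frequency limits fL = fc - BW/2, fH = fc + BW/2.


BW = 2.2880e+09 * 6.3800/100 = 1.459744e+08 Hz
fL = 2.2880e+09 - 1.459744e+08/2 = 2.215e+09 Hz
fH = 2.2880e+09 + 1.459744e+08/2 = 2.361e+09 Hz

BW=1.460e+08 Hz, fL=2.215e+09 Hz, fH=2.361e+09 Hz


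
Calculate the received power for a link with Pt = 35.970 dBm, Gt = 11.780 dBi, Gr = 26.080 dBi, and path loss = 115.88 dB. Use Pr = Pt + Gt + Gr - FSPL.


Pr = 35.970 + 11.780 + 26.080 - 115.88 = -42.05 dBm

-42.05 dBm


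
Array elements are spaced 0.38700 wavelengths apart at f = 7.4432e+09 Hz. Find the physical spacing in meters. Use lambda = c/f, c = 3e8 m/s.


lambda = c / f = 3.0000e+08 / 7.4432e+09 = 0.04030525 m
d = 0.38700 * 0.04030525 = 0.01560 m

0.01560 m


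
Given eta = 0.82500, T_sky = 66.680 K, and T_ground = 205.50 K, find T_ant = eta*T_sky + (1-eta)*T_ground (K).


T_ant = 0.82500 * 66.680 + (1 - 0.82500) * 205.50 = 90.97 K

90.97 K


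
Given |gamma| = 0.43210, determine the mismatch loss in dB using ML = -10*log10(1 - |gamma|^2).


ML = -10 * log10(1 - 0.43210^2) = -10 * log10(0.81328959) = 0.8975 dB

0.8975 dB


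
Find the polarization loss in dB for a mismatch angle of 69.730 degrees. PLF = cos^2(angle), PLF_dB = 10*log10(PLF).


PLF_linear = cos^2(69.730 deg) = 0.1200238
PLF_dB = 10 * log10(0.1200238) = -9.207 dB

-9.207 dB


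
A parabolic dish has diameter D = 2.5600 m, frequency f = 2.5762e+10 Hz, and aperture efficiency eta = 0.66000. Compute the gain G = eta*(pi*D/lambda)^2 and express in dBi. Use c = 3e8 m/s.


lambda = c / f = 3.0000e+08 / 2.5762e+10 = 0.01164506 m
G_linear = 0.66000 * (pi * 2.5600 / 0.01164506)^2 = 314803.9
G_dBi = 10 * log10(314803.9) = 54.98 dBi

54.98 dBi


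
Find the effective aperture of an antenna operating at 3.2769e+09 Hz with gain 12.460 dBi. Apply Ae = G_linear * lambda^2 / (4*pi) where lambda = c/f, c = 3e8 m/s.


lambda = c / f = 3.0000e+08 / 3.2769e+09 = 0.09154994 m
G_linear = 10^(12.460/10) = 17.61976
Ae = G_linear * lambda^2 / (4*pi) = 17.61976 * 0.09154994^2 / (4*pi) = 0.01175 m^2

0.01175 m^2


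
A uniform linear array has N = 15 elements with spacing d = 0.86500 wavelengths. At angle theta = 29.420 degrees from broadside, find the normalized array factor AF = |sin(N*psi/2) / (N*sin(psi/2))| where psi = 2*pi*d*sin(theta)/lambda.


psi = 2*pi*0.86500*sin(29.420 deg) = 2.669693 rad
AF = |sin(15*2.669693/2) / (15*sin(2.669693/2))| = 0.06322

0.06322


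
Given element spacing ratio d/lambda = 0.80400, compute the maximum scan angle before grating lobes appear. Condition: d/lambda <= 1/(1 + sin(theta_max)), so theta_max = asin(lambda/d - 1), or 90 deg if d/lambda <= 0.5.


lambda/d - 1 = 1/0.80400 - 1 = 0.2437811
theta_max = asin(0.2437811) = 14.11 deg

14.11 deg


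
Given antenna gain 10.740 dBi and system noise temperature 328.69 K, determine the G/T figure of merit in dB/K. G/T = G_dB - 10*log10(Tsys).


G/T = 10.740 - 10*log10(328.69) = 10.740 - 25.16786 = -14.43 dB/K

-14.43 dB/K


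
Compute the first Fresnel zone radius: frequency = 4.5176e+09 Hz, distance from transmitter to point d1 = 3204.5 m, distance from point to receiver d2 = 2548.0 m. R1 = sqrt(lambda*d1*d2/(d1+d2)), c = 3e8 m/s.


lambda = c / f = 3.0000e+08 / 4.5176e+09 = 0.06640694 m
R1 = sqrt(0.06640694 * 3204.5 * 2548.0 / (3204.5 + 2548.0)) = 9.709 m

9.709 m


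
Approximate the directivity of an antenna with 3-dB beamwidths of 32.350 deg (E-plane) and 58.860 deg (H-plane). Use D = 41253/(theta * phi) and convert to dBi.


D_linear = 41253 / (32.350 * 58.860) = 21.66511
D_dBi = 10 * log10(21.66511) = 13.36 dBi

13.36 dBi


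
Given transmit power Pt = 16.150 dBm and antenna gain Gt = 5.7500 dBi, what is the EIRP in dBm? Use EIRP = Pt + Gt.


EIRP = Pt + Gt = 16.150 + 5.7500 = 21.90 dBm

21.90 dBm


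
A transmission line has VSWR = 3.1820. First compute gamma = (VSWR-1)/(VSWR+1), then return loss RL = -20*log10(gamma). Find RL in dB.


gamma = (3.1820 - 1) / (3.1820 + 1) = 0.5217599
RL = -20 * log10(0.5217599) = 5.651 dB

5.651 dB


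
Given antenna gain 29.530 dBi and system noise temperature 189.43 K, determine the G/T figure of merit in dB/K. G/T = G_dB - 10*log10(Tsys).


G/T = 29.530 - 10*log10(189.43) = 29.530 - 22.77449 = 6.756 dB/K

6.756 dB/K


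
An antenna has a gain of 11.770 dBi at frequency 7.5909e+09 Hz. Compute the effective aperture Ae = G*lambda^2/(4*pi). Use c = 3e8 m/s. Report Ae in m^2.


lambda = c / f = 3.0000e+08 / 7.5909e+09 = 0.03952101 m
G_linear = 10^(11.770/10) = 15.03142
Ae = G_linear * lambda^2 / (4*pi) = 15.03142 * 0.03952101^2 / (4*pi) = 1.868e-03 m^2

1.868e-03 m^2


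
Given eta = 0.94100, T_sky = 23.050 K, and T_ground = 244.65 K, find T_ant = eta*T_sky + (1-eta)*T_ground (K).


T_ant = 0.94100 * 23.050 + (1 - 0.94100) * 244.65 = 36.12 K

36.12 K


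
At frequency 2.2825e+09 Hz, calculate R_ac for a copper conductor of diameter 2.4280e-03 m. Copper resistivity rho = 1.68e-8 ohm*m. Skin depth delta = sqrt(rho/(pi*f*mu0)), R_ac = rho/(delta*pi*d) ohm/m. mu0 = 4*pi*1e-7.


delta = sqrt(1.68e-8 / (pi * 2.2825e+09 * 4*pi*1e-7)) = 1.365430e-06 m
R_ac = 1.68e-8 / (1.365430e-06 * pi * 2.4280e-03) = 1.613 ohm/m

1.613 ohm/m


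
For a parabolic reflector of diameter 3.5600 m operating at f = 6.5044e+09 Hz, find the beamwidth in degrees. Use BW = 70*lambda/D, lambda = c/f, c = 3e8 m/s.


lambda = c / f = 3.0000e+08 / 6.5044e+09 = 0.04612262 m
BW = 70 * 0.04612262 / 3.5600 = 0.9069 deg

0.9069 deg


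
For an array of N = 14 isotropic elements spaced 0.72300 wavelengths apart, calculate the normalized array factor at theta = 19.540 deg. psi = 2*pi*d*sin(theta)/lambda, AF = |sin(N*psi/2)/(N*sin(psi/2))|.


psi = 2*pi*0.72300*sin(19.540 deg) = 1.519388 rad
AF = |sin(14*1.519388/2) / (14*sin(1.519388/2))| = 0.09707

0.09707


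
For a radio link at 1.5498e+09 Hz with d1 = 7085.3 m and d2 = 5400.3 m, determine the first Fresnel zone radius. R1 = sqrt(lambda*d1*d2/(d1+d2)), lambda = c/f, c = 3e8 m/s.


lambda = c / f = 3.0000e+08 / 1.5498e+09 = 0.1935734 m
R1 = sqrt(0.1935734 * 7085.3 * 5400.3 / (7085.3 + 5400.3)) = 24.36 m

24.36 m


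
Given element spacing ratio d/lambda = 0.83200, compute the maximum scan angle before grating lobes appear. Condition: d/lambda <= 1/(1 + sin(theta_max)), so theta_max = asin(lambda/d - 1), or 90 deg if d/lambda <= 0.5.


lambda/d - 1 = 1/0.83200 - 1 = 0.2019231
theta_max = asin(0.2019231) = 11.65 deg

11.65 deg


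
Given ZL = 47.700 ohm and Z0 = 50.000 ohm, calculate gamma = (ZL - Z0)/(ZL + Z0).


gamma = (47.700 - 50.000) / (47.700 + 50.000) = -0.02354

-0.02354


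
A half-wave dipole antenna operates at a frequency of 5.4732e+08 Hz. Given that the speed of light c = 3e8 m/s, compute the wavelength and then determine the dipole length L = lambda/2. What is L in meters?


lambda = c / f = 3.0000e+08 / 5.4732e+08 = 0.5481254 m
L = lambda / 2 = 0.5481254 / 2 = 0.2741 m

0.2741 m


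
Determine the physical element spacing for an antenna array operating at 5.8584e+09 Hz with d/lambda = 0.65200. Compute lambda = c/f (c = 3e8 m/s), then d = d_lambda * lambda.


lambda = c / f = 3.0000e+08 / 5.8584e+09 = 0.05120852 m
d = 0.65200 * 0.05120852 = 0.03339 m

0.03339 m


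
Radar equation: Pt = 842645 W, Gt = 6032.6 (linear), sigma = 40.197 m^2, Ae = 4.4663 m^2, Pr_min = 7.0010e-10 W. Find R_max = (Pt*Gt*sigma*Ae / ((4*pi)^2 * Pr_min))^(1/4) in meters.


R^4 = 842645*6032.6*40.197*4.4663 / ((4*pi)^2 * 7.0010e-10) = 8.254883e+18
R_max = 8.254883e+18^0.25 = 53602 m

53602 m


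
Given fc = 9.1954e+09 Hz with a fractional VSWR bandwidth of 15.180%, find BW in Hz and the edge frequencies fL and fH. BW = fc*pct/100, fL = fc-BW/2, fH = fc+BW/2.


BW = 9.1954e+09 * 15.180/100 = 1.395862e+09 Hz
fL = 9.1954e+09 - 1.395862e+09/2 = 8.497e+09 Hz
fH = 9.1954e+09 + 1.395862e+09/2 = 9.893e+09 Hz

BW=1.396e+09 Hz, fL=8.497e+09 Hz, fH=9.893e+09 Hz


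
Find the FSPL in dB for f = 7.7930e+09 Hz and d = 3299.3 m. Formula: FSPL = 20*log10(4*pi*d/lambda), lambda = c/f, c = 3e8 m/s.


lambda = c / f = 3.0000e+08 / 7.7930e+09 = 0.03849609 m
FSPL = 20 * log10(4*pi*3299.3/0.03849609) = 120.6 dB

120.6 dB


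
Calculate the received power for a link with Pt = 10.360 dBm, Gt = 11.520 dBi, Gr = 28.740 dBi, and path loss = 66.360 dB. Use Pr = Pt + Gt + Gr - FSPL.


Pr = 10.360 + 11.520 + 28.740 - 66.360 = -15.74 dBm

-15.74 dBm


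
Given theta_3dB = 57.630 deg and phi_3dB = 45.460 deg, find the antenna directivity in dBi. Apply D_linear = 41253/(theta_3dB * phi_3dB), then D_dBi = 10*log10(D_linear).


D_linear = 41253 / (57.630 * 45.460) = 15.74626
D_dBi = 10 * log10(15.74626) = 11.97 dBi

11.97 dBi


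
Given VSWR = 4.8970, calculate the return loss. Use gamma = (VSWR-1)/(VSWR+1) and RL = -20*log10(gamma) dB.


gamma = (4.8970 - 1) / (4.8970 + 1) = 0.6608445
RL = -20 * log10(0.6608445) = 3.598 dB

3.598 dB


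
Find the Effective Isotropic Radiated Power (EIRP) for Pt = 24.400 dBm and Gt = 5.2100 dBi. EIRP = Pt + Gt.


EIRP = Pt + Gt = 24.400 + 5.2100 = 29.61 dBm

29.61 dBm


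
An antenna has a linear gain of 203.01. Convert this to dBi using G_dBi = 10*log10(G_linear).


G_dBi = 10 * log10(203.01) = 23.08 dBi

23.08 dBi


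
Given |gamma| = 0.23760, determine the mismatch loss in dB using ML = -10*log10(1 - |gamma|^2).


ML = -10 * log10(1 - 0.23760^2) = -10 * log10(0.94354624) = 0.2524 dB

0.2524 dB


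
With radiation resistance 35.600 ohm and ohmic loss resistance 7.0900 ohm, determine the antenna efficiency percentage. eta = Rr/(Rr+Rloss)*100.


eta = 35.600 / (35.600 + 7.0900) * 100 = 83.39%

83.39%


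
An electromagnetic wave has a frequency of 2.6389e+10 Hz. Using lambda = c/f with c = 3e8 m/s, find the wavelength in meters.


lambda = c / f = 3.0000e+08 / 2.6389e+10 = 0.01137 m

0.01137 m


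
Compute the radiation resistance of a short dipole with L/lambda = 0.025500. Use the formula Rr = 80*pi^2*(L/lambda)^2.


Rr = 80 * pi^2 * (0.025500)^2 = 80 * 9.869604 * 6.502500e-04 = 0.5134 ohm

0.5134 ohm


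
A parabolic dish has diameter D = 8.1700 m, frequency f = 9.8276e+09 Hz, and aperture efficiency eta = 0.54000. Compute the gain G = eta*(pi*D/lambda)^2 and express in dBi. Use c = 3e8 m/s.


lambda = c / f = 3.0000e+08 / 9.8276e+09 = 0.03052627 m
G_linear = 0.54000 * (pi * 8.1700 / 0.03052627)^2 = 381759.7
G_dBi = 10 * log10(381759.7) = 55.82 dBi

55.82 dBi


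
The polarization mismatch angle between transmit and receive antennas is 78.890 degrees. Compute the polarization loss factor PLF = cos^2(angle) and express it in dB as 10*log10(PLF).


PLF_linear = cos^2(78.890 deg) = 0.03713068
PLF_dB = 10 * log10(0.03713068) = -14.30 dB

-14.30 dB


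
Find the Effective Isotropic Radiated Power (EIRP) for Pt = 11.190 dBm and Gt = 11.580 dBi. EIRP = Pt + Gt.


EIRP = Pt + Gt = 11.190 + 11.580 = 22.77 dBm

22.77 dBm


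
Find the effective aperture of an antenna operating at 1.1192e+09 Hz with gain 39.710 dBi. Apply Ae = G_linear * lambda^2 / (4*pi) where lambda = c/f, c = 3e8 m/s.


lambda = c / f = 3.0000e+08 / 1.1192e+09 = 0.2680486 m
G_linear = 10^(39.710/10) = 9354.057
Ae = G_linear * lambda^2 / (4*pi) = 9354.057 * 0.2680486^2 / (4*pi) = 53.48 m^2

53.48 m^2


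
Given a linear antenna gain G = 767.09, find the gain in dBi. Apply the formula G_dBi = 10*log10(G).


G_dBi = 10 * log10(767.09) = 28.85 dBi

28.85 dBi


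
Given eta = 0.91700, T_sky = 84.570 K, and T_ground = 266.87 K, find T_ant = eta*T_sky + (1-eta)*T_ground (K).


T_ant = 0.91700 * 84.570 + (1 - 0.91700) * 266.87 = 99.70 K

99.70 K


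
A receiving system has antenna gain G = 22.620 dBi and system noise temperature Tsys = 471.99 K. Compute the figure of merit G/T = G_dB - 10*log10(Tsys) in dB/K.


G/T = 22.620 - 10*log10(471.99) = 22.620 - 26.73933 = -4.119 dB/K

-4.119 dB/K


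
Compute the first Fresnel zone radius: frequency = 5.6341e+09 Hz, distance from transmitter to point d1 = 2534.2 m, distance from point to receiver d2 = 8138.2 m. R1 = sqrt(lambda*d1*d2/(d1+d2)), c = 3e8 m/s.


lambda = c / f = 3.0000e+08 / 5.6341e+09 = 0.05324719 m
R1 = sqrt(0.05324719 * 2534.2 * 8138.2 / (2534.2 + 8138.2)) = 10.14 m

10.14 m


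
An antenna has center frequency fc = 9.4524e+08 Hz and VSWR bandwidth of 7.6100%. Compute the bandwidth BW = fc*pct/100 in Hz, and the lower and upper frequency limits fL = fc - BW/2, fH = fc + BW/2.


BW = 9.4524e+08 * 7.6100/100 = 7.193276e+07 Hz
fL = 9.4524e+08 - 7.193276e+07/2 = 9.093e+08 Hz
fH = 9.4524e+08 + 7.193276e+07/2 = 9.812e+08 Hz

BW=7.193e+07 Hz, fL=9.093e+08 Hz, fH=9.812e+08 Hz


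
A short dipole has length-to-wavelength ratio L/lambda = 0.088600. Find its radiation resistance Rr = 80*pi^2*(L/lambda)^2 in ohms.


Rr = 80 * pi^2 * (0.088600)^2 = 80 * 9.869604 * 7.849960e-03 = 6.198 ohm

6.198 ohm


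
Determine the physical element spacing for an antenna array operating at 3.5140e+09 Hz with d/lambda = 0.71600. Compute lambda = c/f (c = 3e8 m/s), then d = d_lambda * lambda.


lambda = c / f = 3.0000e+08 / 3.5140e+09 = 0.08537279 m
d = 0.71600 * 0.08537279 = 0.06113 m

0.06113 m


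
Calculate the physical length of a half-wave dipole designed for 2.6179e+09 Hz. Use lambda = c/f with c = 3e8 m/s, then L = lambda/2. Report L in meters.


lambda = c / f = 3.0000e+08 / 2.6179e+09 = 0.1145957 m
L = lambda / 2 = 0.1145957 / 2 = 0.05730 m

0.05730 m


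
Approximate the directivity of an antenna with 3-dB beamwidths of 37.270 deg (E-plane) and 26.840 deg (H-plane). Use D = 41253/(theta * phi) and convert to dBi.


D_linear = 41253 / (37.270 * 26.840) = 41.23952
D_dBi = 10 * log10(41.23952) = 16.15 dBi

16.15 dBi


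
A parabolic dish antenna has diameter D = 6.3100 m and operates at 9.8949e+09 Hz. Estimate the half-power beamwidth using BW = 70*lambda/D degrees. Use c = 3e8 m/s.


lambda = c / f = 3.0000e+08 / 9.8949e+09 = 0.03031865 m
BW = 70 * 0.03031865 / 6.3100 = 0.3363 deg

0.3363 deg


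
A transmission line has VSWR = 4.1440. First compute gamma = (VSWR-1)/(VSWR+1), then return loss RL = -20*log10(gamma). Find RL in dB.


gamma = (4.1440 - 1) / (4.1440 + 1) = 0.6111975
RL = -20 * log10(0.6111975) = 4.276 dB

4.276 dB


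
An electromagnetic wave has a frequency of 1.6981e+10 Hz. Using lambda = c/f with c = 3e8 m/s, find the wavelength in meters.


lambda = c / f = 3.0000e+08 / 1.6981e+10 = 0.01767 m

0.01767 m


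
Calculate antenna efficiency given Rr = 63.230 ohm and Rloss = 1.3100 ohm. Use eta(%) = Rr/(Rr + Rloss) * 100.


eta = 63.230 / (63.230 + 1.3100) * 100 = 97.97%

97.97%


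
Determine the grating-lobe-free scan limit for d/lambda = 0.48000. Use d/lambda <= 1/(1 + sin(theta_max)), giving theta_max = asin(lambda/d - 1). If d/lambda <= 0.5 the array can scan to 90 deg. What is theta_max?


lambda/d - 1 = 1/0.48000 - 1 = 1.083333 >= 1
d/lambda <= 0.5, so the array can scan to endfire without grating lobes: theta_max = 90 deg

90 deg


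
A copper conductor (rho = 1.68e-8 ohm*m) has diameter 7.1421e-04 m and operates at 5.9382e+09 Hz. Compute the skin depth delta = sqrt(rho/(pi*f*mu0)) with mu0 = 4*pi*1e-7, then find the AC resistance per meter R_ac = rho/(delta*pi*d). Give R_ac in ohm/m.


delta = sqrt(1.68e-8 / (pi * 5.9382e+09 * 4*pi*1e-7)) = 8.465398e-07 m
R_ac = 1.68e-8 / (8.465398e-07 * pi * 7.1421e-04) = 8.845 ohm/m

8.845 ohm/m


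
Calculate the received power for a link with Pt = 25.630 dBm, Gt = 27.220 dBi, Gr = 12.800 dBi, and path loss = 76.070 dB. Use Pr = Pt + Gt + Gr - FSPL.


Pr = 25.630 + 27.220 + 12.800 - 76.070 = -10.42 dBm

-10.42 dBm


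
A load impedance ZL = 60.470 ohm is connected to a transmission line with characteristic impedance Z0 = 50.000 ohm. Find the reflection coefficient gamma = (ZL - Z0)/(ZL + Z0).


gamma = (60.470 - 50.000) / (60.470 + 50.000) = 0.09478

0.09478


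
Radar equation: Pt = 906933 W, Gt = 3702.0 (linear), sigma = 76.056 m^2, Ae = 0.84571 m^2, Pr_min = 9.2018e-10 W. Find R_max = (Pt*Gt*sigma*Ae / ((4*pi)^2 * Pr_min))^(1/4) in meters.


R^4 = 906933*3702.0*76.056*0.84571 / ((4*pi)^2 * 9.2018e-10) = 1.486189e+18
R_max = 1.486189e+18^0.25 = 34916 m

34916 m


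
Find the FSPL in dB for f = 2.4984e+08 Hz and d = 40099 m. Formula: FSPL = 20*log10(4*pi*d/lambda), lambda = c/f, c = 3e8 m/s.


lambda = c / f = 3.0000e+08 / 2.4984e+08 = 1.200768 m
FSPL = 20 * log10(4*pi*40099/1.200768) = 112.5 dB

112.5 dB


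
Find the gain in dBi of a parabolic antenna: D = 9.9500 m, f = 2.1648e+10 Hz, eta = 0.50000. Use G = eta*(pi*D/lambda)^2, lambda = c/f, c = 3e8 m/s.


lambda = c / f = 3.0000e+08 / 2.1648e+10 = 0.01385809 m
G_linear = 0.50000 * (pi * 9.9500 / 0.01385809)^2 = 2.543953e+06
G_dBi = 10 * log10(2.543953e+06) = 64.06 dBi

64.06 dBi


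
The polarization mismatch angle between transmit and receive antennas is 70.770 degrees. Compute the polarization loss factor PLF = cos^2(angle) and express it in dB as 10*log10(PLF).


PLF_linear = cos^2(70.770 deg) = 0.1084787
PLF_dB = 10 * log10(0.1084787) = -9.647 dB

-9.647 dB


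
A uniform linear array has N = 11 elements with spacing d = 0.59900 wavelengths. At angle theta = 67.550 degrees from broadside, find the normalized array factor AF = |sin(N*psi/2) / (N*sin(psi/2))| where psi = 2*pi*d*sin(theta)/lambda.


psi = 2*pi*0.59900*sin(67.550 deg) = 3.478394 rad
AF = |sin(11*3.478394/2) / (11*sin(3.478394/2))| = 0.02563

0.02563


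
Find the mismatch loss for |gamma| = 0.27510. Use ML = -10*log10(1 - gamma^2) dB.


ML = -10 * log10(1 - 0.27510^2) = -10 * log10(0.92431999) = 0.3418 dB

0.3418 dB


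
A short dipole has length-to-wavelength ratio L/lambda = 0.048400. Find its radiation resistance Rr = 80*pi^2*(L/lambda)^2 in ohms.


Rr = 80 * pi^2 * (0.048400)^2 = 80 * 9.869604 * 2.342560e-03 = 1.850 ohm

1.850 ohm


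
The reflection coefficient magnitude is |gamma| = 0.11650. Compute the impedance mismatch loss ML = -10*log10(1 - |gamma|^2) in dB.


ML = -10 * log10(1 - 0.11650^2) = -10 * log10(0.98642775) = 0.05935 dB

0.05935 dB


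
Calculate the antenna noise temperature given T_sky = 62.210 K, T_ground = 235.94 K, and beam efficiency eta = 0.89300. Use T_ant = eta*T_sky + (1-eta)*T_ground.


T_ant = 0.89300 * 62.210 + (1 - 0.89300) * 235.94 = 80.80 K

80.80 K


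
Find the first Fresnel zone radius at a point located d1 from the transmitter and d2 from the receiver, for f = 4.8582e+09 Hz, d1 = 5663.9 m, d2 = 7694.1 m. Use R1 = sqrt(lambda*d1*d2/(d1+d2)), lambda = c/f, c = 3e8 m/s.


lambda = c / f = 3.0000e+08 / 4.8582e+09 = 0.06175127 m
R1 = sqrt(0.06175127 * 5663.9 * 7694.1 / (5663.9 + 7694.1)) = 14.19 m

14.19 m


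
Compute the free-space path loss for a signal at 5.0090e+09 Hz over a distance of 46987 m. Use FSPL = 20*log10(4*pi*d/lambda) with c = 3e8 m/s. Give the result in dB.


lambda = c / f = 3.0000e+08 / 5.0090e+09 = 0.05989219 m
FSPL = 20 * log10(4*pi*46987/0.05989219) = 139.9 dB

139.9 dB


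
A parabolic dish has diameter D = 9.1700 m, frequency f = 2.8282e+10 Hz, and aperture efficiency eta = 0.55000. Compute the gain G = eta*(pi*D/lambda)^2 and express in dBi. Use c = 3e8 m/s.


lambda = c / f = 3.0000e+08 / 2.8282e+10 = 0.01060745 m
G_linear = 0.55000 * (pi * 9.1700 / 0.01060745)^2 = 4.056758e+06
G_dBi = 10 * log10(4.056758e+06) = 66.08 dBi

66.08 dBi


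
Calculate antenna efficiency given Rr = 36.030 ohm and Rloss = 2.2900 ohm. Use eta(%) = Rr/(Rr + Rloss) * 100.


eta = 36.030 / (36.030 + 2.2900) * 100 = 94.02%

94.02%


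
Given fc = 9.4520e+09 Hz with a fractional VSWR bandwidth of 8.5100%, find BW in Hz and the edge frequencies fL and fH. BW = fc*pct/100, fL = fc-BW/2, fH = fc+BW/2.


BW = 9.4520e+09 * 8.5100/100 = 8.043652e+08 Hz
fL = 9.4520e+09 - 8.043652e+08/2 = 9.050e+09 Hz
fH = 9.4520e+09 + 8.043652e+08/2 = 9.854e+09 Hz

BW=8.044e+08 Hz, fL=9.050e+09 Hz, fH=9.854e+09 Hz


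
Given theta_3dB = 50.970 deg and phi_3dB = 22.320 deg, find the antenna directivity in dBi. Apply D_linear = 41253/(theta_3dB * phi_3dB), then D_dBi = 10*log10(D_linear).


D_linear = 41253 / (50.970 * 22.320) = 36.26158
D_dBi = 10 * log10(36.26158) = 15.59 dBi

15.59 dBi


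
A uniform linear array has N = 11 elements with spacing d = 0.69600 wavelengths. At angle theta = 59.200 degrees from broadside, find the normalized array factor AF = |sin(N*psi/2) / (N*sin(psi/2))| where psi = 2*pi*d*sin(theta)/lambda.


psi = 2*pi*0.69600*sin(59.200 deg) = 3.756315 rad
AF = |sin(11*3.756315/2) / (11*sin(3.756315/2))| = 0.09266

0.09266


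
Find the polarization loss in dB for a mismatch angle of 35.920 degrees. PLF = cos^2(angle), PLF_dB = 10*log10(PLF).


PLF_linear = cos^2(35.920 deg) = 0.6558358
PLF_dB = 10 * log10(0.6558358) = -1.832 dB

-1.832 dB


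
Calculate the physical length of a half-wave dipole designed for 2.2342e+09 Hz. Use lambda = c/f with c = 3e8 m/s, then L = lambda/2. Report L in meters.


lambda = c / f = 3.0000e+08 / 2.2342e+09 = 0.1342763 m
L = lambda / 2 = 0.1342763 / 2 = 0.06714 m

0.06714 m


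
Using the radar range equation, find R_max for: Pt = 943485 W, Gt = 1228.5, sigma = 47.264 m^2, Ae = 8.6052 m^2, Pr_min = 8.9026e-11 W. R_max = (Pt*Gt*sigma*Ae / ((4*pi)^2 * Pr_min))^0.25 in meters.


R^4 = 943485*1228.5*47.264*8.6052 / ((4*pi)^2 * 8.9026e-11) = 3.353243e+19
R_max = 3.353243e+19^0.25 = 76097 m

76097 m


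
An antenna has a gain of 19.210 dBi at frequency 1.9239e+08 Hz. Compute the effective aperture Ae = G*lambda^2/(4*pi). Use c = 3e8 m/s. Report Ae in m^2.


lambda = c / f = 3.0000e+08 / 1.9239e+08 = 1.559333 m
G_linear = 10^(19.210/10) = 83.36812
Ae = G_linear * lambda^2 / (4*pi) = 83.36812 * 1.559333^2 / (4*pi) = 16.13 m^2

16.13 m^2


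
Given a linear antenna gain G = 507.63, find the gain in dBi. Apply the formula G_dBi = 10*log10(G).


G_dBi = 10 * log10(507.63) = 27.06 dBi

27.06 dBi


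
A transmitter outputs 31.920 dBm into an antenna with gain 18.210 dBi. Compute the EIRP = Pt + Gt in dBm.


EIRP = Pt + Gt = 31.920 + 18.210 = 50.13 dBm

50.13 dBm


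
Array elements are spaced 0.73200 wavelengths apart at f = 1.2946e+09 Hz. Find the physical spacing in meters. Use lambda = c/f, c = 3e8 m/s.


lambda = c / f = 3.0000e+08 / 1.2946e+09 = 0.2317318 m
d = 0.73200 * 0.2317318 = 0.1696 m

0.1696 m


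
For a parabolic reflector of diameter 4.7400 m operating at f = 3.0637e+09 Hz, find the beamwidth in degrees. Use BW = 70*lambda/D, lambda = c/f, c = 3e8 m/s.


lambda = c / f = 3.0000e+08 / 3.0637e+09 = 0.09792081 m
BW = 70 * 0.09792081 / 4.7400 = 1.446 deg

1.446 deg


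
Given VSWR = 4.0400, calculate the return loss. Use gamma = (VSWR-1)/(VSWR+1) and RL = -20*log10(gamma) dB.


gamma = (4.0400 - 1) / (4.0400 + 1) = 0.6031746
RL = -20 * log10(0.6031746) = 4.391 dB

4.391 dB


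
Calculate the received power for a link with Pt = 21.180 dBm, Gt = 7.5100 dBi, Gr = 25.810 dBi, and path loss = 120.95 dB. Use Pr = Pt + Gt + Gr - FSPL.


Pr = 21.180 + 7.5100 + 25.810 - 120.95 = -66.45 dBm

-66.45 dBm


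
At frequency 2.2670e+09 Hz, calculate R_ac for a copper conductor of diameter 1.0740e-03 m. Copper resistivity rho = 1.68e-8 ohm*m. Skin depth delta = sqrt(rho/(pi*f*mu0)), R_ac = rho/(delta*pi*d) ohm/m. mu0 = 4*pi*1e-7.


delta = sqrt(1.68e-8 / (pi * 2.2670e+09 * 4*pi*1e-7)) = 1.370090e-06 m
R_ac = 1.68e-8 / (1.370090e-06 * pi * 1.0740e-03) = 3.634 ohm/m

3.634 ohm/m


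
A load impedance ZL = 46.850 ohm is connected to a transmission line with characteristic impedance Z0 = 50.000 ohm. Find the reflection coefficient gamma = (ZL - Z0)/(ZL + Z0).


gamma = (46.850 - 50.000) / (46.850 + 50.000) = -0.03252

-0.03252


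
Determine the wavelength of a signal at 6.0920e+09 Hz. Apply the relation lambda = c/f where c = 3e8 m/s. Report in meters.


lambda = c / f = 3.0000e+08 / 6.0920e+09 = 0.04924 m

0.04924 m


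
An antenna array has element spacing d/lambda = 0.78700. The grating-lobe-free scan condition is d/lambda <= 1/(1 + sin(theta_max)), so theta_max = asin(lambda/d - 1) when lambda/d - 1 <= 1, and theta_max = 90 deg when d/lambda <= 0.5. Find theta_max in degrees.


lambda/d - 1 = 1/0.78700 - 1 = 0.2706480
theta_max = asin(0.2706480) = 15.70 deg

15.70 deg


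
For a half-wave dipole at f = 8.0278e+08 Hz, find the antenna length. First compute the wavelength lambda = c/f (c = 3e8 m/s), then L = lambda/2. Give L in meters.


lambda = c / f = 3.0000e+08 / 8.0278e+08 = 0.3737014 m
L = lambda / 2 = 0.3737014 / 2 = 0.1869 m

0.1869 m


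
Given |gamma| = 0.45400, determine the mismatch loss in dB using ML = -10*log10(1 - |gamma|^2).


ML = -10 * log10(1 - 0.45400^2) = -10 * log10(0.793884) = 1.002 dB

1.002 dB


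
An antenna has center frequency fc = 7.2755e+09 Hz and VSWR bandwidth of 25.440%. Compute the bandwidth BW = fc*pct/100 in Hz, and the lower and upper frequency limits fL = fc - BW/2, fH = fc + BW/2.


BW = 7.2755e+09 * 25.440/100 = 1.850887e+09 Hz
fL = 7.2755e+09 - 1.850887e+09/2 = 6.350e+09 Hz
fH = 7.2755e+09 + 1.850887e+09/2 = 8.201e+09 Hz

BW=1.851e+09 Hz, fL=6.350e+09 Hz, fH=8.201e+09 Hz


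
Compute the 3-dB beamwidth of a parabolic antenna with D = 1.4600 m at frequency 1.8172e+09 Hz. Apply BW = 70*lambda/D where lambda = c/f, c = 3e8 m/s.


lambda = c / f = 3.0000e+08 / 1.8172e+09 = 0.1650891 m
BW = 70 * 0.1650891 / 1.4600 = 7.915 deg

7.915 deg


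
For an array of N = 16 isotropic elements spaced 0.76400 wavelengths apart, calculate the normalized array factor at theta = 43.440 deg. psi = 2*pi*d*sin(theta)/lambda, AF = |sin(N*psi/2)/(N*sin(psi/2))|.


psi = 2*pi*0.76400*sin(43.440 deg) = 3.300697 rad
AF = |sin(16*3.300697/2) / (16*sin(3.300697/2))| = 0.05994

0.05994


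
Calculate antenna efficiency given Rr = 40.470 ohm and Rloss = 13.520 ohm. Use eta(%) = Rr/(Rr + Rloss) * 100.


eta = 40.470 / (40.470 + 13.520) * 100 = 74.96%

74.96%


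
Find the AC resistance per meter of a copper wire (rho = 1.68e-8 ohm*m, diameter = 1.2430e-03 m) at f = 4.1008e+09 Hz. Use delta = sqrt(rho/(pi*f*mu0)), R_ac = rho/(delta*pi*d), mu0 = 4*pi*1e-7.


delta = sqrt(1.68e-8 / (pi * 4.1008e+09 * 4*pi*1e-7)) = 1.018686e-06 m
R_ac = 1.68e-8 / (1.018686e-06 * pi * 1.2430e-03) = 4.223 ohm/m

4.223 ohm/m


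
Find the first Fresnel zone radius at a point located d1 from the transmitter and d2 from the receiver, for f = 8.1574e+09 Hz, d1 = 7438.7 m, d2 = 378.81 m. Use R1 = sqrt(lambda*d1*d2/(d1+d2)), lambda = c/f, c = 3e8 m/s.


lambda = c / f = 3.0000e+08 / 8.1574e+09 = 0.03677642 m
R1 = sqrt(0.03677642 * 7438.7 * 378.81 / (7438.7 + 378.81)) = 3.641 m

3.641 m


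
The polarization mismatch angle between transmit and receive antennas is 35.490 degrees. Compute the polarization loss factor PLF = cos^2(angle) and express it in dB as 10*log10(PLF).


PLF_linear = cos^2(35.490 deg) = 0.6629491
PLF_dB = 10 * log10(0.6629491) = -1.785 dB

-1.785 dB


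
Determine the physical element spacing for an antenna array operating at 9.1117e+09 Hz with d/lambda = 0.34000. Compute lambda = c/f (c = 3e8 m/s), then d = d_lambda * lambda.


lambda = c / f = 3.0000e+08 / 9.1117e+09 = 0.03292470 m
d = 0.34000 * 0.03292470 = 0.01119 m

0.01119 m


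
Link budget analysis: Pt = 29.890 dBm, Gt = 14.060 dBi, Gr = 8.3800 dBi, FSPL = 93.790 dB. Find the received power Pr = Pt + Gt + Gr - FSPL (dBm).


Pr = 29.890 + 14.060 + 8.3800 - 93.790 = -41.46 dBm

-41.46 dBm


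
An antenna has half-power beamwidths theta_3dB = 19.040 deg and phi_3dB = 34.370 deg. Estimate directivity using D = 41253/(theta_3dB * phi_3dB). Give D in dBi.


D_linear = 41253 / (19.040 * 34.370) = 63.03896
D_dBi = 10 * log10(63.03896) = 18.00 dBi

18.00 dBi


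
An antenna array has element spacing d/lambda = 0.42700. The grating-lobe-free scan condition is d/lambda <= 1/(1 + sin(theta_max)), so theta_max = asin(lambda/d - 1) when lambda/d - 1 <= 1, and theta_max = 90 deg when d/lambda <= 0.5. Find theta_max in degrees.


lambda/d - 1 = 1/0.42700 - 1 = 1.341920 >= 1
d/lambda <= 0.5, so the array can scan to endfire without grating lobes: theta_max = 90 deg

90 deg


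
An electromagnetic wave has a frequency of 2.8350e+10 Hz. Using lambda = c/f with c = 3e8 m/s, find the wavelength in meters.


lambda = c / f = 3.0000e+08 / 2.8350e+10 = 0.01058 m

0.01058 m


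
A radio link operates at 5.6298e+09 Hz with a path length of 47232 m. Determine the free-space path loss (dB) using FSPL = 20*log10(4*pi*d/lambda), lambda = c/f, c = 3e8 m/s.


lambda = c / f = 3.0000e+08 / 5.6298e+09 = 0.05328786 m
FSPL = 20 * log10(4*pi*47232/0.05328786) = 140.9 dB

140.9 dB


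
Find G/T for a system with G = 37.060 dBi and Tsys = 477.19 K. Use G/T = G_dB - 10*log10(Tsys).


G/T = 37.060 - 10*log10(477.19) = 37.060 - 26.78691 = 10.27 dB/K

10.27 dB/K


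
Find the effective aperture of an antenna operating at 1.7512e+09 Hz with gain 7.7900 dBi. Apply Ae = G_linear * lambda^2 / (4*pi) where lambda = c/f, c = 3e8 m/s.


lambda = c / f = 3.0000e+08 / 1.7512e+09 = 0.1713111 m
G_linear = 10^(7.7900/10) = 6.011737
Ae = G_linear * lambda^2 / (4*pi) = 6.011737 * 0.1713111^2 / (4*pi) = 0.01404 m^2

0.01404 m^2


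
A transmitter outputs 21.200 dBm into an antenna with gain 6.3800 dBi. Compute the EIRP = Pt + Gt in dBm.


EIRP = Pt + Gt = 21.200 + 6.3800 = 27.58 dBm

27.58 dBm


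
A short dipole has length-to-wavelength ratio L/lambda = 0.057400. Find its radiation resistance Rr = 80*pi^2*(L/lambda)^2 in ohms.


Rr = 80 * pi^2 * (0.057400)^2 = 80 * 9.869604 * 3.294760e-03 = 2.601 ohm

2.601 ohm


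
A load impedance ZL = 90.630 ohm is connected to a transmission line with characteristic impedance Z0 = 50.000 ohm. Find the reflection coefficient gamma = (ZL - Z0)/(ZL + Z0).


gamma = (90.630 - 50.000) / (90.630 + 50.000) = 0.2889

0.2889


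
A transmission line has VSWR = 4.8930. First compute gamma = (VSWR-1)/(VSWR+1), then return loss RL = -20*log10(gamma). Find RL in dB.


gamma = (4.8930 - 1) / (4.8930 + 1) = 0.6606143
RL = -20 * log10(0.6606143) = 3.601 dB

3.601 dB


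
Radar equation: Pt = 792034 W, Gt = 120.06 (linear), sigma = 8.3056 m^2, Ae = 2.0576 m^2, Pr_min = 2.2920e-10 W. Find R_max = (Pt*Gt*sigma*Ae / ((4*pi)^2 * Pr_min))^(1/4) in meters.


R^4 = 792034*120.06*8.3056*2.0576 / ((4*pi)^2 * 2.2920e-10) = 4.489932e+16
R_max = 4.489932e+16^0.25 = 14557 m

14557 m
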